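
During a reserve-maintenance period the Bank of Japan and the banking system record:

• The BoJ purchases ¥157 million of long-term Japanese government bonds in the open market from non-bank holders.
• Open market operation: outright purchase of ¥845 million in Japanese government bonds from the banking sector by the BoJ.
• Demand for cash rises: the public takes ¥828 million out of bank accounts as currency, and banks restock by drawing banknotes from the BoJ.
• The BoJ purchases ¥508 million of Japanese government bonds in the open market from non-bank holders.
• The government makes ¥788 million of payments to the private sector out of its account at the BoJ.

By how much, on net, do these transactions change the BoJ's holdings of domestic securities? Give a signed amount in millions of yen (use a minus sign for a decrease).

Asset purchase (from non-banks) ¥157 million: securities added to the BoJ's portfolio → +¥157M.
OMO purchase (from banks) ¥845 million: securities added to the BoJ's portfolio → +¥845M.
Currency withdrawal ¥828 million: the BoJ's securities portfolio is untouched → 0.
Asset purchase (from non-banks) ¥508 million: securities added to the BoJ's portfolio → +¥508M.
Government spending ¥788 million: the BoJ's securities portfolio is untouched → 0.
Net: 157 + 845 + 0 + 508 + 0 = +¥1510 million.

+¥1510 million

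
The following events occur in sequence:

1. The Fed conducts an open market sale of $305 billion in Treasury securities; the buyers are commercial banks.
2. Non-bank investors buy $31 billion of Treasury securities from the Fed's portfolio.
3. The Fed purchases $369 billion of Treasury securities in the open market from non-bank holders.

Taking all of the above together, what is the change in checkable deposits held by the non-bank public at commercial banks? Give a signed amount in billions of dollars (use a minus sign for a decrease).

Fed balance sheet:
  Assets:      Securities +$33B
  Liabilities: Bank reserves +$33B
Commercial banking system:
  Assets:      Reserves at CB +$33B, Securities +$305B
  Liabilities: Checkable deposits +$338B
So the change in checkable deposits held by the non-bank public at commercial banks is +$338 billion.

+$338 billion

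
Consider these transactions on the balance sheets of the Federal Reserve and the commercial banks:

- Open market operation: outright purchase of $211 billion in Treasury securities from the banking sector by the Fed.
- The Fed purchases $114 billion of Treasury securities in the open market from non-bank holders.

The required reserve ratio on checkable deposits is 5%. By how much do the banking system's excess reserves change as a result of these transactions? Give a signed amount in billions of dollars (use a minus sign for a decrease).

+$319.3 billion

OMO purchase (from banks) $211 billion: reserves +$211B, deposits 0.
Asset purchase (from non-banks) $114 billion: reserves +$114B, deposits +$114B.
Totals: Δreserves = +$325B, Δdeposits = +$114B.
Δrequired reserves = 5% × +$114B = +$5.7B.
Δexcess reserves = Δreserves − Δrequired = +$325B − (+$5.7B) = +$319.3 billion.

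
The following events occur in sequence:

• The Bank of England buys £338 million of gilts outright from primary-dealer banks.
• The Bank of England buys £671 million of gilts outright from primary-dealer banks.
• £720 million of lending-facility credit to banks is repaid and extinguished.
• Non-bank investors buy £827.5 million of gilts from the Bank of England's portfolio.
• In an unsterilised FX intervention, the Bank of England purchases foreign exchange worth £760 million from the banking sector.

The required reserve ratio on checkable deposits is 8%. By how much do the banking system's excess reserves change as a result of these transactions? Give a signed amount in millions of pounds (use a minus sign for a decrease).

OMO purchase (from banks) £338 million: reserves +£338M, deposits 0.
OMO purchase (from banks) £671 million: reserves +£671M, deposits 0.
Discount-window repayment £720 million: reserves −£720M, deposits 0.
Asset sale (to non-banks) £827.5 million: reserves −£827.5M, deposits −£827.5M.
FX purchase £760 million: reserves +£760M, deposits 0.
Totals: Δreserves = +£221.5M, Δdeposits = −£827.5M.
Δrequired reserves = 8% × −£827.5M = −£66.2M.
Δexcess reserves = Δreserves − Δrequired = +£221.5M − (−£66.2M) = +£287.7 million.

+£287.7 million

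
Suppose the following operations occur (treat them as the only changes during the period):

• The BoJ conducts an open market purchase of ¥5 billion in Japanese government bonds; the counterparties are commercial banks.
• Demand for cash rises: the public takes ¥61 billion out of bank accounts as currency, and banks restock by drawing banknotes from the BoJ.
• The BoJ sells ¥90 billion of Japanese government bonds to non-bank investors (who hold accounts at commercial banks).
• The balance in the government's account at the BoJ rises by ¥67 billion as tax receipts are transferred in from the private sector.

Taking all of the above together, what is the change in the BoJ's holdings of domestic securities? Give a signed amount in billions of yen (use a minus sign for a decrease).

-¥85 billion

OMO purchase (from banks) ¥5 billion: securities added to the BoJ's portfolio → +¥5B.
Currency withdrawal ¥61 billion: the BoJ's securities portfolio is untouched → 0.
Asset sale (to non-banks) ¥90 billion: securities removed from the BoJ's portfolio → −¥90B.
Government account inflow ¥67 billion: the BoJ's securities portfolio is untouched → 0.
Net: 5 + 0 − 90 + 0 = -¥85 billion.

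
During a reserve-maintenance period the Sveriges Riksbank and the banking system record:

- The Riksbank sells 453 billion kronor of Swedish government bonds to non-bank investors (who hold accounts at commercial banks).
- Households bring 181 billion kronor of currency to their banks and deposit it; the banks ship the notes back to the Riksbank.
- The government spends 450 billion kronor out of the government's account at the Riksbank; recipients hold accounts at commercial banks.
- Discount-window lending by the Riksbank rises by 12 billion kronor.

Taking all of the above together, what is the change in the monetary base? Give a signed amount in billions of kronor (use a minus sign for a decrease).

+9 billion

Riksbank balance sheet:
  Assets:      Securities −453B, Loans to banks +12B
  Liabilities: Bank reserves +190B, Currency in circulation −181B, Government deposits −450B
Commercial banking system:
  Assets:      Reserves at CB +190B
  Liabilities: Checkable deposits +178B, Borrowings from CB +12B
Monetary base = currency + reserves: −181B + (+190B) = +9 billion.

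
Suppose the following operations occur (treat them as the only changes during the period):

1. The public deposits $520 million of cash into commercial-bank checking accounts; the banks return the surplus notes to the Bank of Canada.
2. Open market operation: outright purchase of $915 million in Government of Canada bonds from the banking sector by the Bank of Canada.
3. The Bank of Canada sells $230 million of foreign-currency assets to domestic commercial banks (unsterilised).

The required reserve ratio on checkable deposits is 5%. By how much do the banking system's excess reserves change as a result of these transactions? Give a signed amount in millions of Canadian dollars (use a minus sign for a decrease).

Currency deposit $520 million: reserves +$520M, deposits +$520M.
OMO purchase (from banks) $915 million: reserves +$915M, deposits 0.
FX sale $230 million: reserves −$230M, deposits 0.
Totals: Δreserves = +$1205M, Δdeposits = +$520M.
Δrequired reserves = 5% × +$520M = +$26M.
Δexcess reserves = Δreserves − Δrequired = +$1205M − (+$26M) = +$1179 million.

+$1179 million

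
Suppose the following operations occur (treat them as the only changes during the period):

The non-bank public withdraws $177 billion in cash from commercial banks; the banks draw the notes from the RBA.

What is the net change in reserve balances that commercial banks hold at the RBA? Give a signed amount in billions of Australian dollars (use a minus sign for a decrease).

Currency withdrawal $177 billion: banks swap reserves for currency → −$177B.

-$177 billion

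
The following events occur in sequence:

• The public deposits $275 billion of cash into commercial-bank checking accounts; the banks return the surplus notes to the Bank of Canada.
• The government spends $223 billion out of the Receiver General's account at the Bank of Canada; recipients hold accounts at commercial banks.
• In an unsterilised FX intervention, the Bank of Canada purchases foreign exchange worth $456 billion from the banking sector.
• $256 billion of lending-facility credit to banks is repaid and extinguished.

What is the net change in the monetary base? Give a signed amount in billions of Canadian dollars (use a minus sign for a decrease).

+$423 billion

Bank of Canada balance sheet:
  Assets:      Loans to banks −$256B, Foreign assets +$456B
  Liabilities: Bank reserves +$698B, Currency in circulation −$275B, Government deposits −$223B
Commercial banking system:
  Assets:      Reserves at CB +$698B, Foreign assets −$456B
  Liabilities: Checkable deposits +$498B, Borrowings from CB −$256B
Monetary base = currency + reserves: −$275B + (+$698B) = +$423 billion.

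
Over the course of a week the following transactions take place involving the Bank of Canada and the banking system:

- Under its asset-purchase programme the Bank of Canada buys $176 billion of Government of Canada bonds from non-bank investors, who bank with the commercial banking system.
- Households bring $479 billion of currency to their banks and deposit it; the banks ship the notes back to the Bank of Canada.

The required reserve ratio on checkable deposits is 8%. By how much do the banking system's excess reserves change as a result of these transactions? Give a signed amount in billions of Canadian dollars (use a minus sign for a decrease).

+$602.6 billion

Asset purchase (from non-banks) $176 billion: reserves +$176B, deposits +$176B.
Currency deposit $479 billion: reserves +$479B, deposits +$479B.
Totals: Δreserves = +$655B, Δdeposits = +$655B.
Δrequired reserves = 8% × +$655B = +$52.4B.
Δexcess reserves = Δreserves − Δrequired = +$655B − (+$52.4B) = +$602.6 billion.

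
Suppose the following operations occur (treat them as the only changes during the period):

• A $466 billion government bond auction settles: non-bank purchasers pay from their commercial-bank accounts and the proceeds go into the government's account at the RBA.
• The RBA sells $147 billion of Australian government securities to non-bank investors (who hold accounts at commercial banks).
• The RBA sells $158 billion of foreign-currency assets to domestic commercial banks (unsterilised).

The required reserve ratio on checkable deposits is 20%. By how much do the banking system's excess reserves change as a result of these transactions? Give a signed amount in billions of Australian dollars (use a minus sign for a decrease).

-$648.4 billion

Government account inflow $466 billion: reserves −$466B, deposits −$466B.
Asset sale (to non-banks) $147 billion: reserves −$147B, deposits −$147B.
FX sale $158 billion: reserves −$158B, deposits 0.
Totals: Δreserves = −$771B, Δdeposits = −$613B.
Δrequired reserves = 20% × −$613B = −$122.6B.
Δexcess reserves = Δreserves − Δrequired = −$771B − (−$122.6B) = -$648.4 billion.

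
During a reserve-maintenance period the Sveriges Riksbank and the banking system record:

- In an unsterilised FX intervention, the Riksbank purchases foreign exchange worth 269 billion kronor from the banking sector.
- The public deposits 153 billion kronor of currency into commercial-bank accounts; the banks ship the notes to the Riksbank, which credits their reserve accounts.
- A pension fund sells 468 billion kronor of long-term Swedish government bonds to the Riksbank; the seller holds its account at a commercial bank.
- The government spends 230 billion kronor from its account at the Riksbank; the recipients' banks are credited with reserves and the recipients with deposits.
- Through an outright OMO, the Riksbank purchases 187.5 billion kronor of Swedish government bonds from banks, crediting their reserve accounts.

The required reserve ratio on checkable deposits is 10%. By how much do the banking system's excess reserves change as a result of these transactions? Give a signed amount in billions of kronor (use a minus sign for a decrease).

+1222.4 billion

FX purchase 269 billion kronor: reserves +269B, deposits 0.
Currency deposit 153 billion kronor: reserves +153B, deposits +153B.
Asset purchase (from non-banks) 468 billion kronor: reserves +468B, deposits +468B.
Government spending 230 billion kronor: reserves +230B, deposits +230B.
OMO purchase (from banks) 187.5 billion kronor: reserves +187.5B, deposits 0.
Totals: Δreserves = +1307.5B, Δdeposits = +851B.
Δrequired reserves = 10% × +851B = +85.1B.
Δexcess reserves = Δreserves − Δrequired = +1307.5B − (+85.1B) = +1222.4 billion.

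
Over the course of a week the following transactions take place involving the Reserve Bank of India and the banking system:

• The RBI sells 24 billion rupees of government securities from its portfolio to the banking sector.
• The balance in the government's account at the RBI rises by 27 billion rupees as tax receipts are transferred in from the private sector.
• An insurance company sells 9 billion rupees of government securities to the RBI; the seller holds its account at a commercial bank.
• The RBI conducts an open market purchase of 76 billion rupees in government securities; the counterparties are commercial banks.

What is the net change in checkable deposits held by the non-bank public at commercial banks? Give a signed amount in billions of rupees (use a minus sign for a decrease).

-18 billion

RBI balance sheet:
  Assets:      Securities +61B
  Liabilities: Bank reserves +34B, Government deposits +27B
Commercial banking system:
  Assets:      Reserves at CB +34B, Securities −52B
  Liabilities: Checkable deposits −18B
So the change in checkable deposits held by the non-bank public at commercial banks is -18 billion.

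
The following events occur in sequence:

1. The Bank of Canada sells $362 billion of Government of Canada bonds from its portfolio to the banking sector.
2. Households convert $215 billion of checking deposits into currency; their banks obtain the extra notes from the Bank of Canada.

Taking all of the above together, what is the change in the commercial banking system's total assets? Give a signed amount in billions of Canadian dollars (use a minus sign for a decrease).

-$215 billion

OMO sale (to banks) $362 billion: just an asset swap on bank balance sheets → 0.
Currency withdrawal $215 billion: bank balance sheets shrink → −$215B.
Net: 0 − 215 = -$215 billion.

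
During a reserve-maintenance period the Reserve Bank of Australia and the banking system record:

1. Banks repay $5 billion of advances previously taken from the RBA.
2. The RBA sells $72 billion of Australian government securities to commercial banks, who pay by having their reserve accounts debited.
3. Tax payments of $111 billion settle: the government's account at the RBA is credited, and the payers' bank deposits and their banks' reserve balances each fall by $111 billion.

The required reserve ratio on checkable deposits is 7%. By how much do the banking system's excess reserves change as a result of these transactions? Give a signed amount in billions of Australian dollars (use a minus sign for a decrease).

-$180.23 billion

Discount-window repayment $5 billion: reserves −$5B, deposits 0.
OMO sale (to banks) $72 billion: reserves −$72B, deposits 0.
Government account inflow $111 billion: reserves −$111B, deposits −$111B.
Totals: Δreserves = −$188B, Δdeposits = −$111B.
Δrequired reserves = 7% × −$111B = −$7.77B.
Δexcess reserves = Δreserves − Δrequired = −$188B − (−$7.77B) = -$180.23 billion.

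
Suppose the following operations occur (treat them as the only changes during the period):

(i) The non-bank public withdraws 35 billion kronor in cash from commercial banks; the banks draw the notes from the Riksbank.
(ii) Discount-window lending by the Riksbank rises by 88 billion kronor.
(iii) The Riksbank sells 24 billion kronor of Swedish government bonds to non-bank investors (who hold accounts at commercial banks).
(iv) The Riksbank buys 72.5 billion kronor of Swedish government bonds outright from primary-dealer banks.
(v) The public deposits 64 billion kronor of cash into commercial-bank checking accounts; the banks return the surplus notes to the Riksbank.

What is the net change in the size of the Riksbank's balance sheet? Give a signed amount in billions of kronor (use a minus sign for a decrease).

+136.5 billion

Currency withdrawal 35 billion kronor: only the composition of liabilities changes → 0.
Discount-window loan 88 billion kronor: a Riksbank asset is acquired → +88B.
Asset sale (to non-banks) 24 billion kronor: a Riksbank asset is shed → −24B.
OMO purchase (from banks) 72.5 billion kronor: a Riksbank asset is acquired → +72.5B.
Currency deposit 64 billion kronor: only the composition of liabilities changes → 0.
Net: 0 + 88 − 24 + 72.5 + 0 = +136.5 billion.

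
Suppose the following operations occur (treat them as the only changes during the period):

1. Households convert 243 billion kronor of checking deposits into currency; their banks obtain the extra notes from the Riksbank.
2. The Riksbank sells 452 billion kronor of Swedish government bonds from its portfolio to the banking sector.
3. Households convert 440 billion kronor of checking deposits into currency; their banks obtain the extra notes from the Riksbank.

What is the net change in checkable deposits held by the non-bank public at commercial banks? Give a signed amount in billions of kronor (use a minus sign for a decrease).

Currency withdrawal 243 billion kronor: non-bank counterparties' bank balances fall → −243B.
OMO sale (to banks) 452 billion kronor: the counterparty is a bank, so public deposits are unchanged → 0.
Currency withdrawal 440 billion kronor: non-bank counterparties' bank balances fall → −440B.
Net: −243 + 0 − 440 = -683 billion.

-683 billion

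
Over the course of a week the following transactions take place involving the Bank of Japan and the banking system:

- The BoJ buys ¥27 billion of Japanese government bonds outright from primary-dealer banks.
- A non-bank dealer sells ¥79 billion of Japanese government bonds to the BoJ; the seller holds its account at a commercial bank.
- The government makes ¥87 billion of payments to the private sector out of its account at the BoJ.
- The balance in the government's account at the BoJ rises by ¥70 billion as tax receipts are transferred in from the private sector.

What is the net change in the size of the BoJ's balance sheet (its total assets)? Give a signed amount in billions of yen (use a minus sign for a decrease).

+¥106 billion

OMO purchase (from banks) ¥27 billion: a BoJ asset is acquired → +¥27B.
Asset purchase (from non-banks) ¥79 billion: a BoJ asset is acquired → +¥79B.
Government spending ¥87 billion: only the composition of liabilities changes → 0.
Government account inflow ¥70 billion: only the composition of liabilities changes → 0.
Net: 27 + 79 + 0 + 0 = +¥106 billion.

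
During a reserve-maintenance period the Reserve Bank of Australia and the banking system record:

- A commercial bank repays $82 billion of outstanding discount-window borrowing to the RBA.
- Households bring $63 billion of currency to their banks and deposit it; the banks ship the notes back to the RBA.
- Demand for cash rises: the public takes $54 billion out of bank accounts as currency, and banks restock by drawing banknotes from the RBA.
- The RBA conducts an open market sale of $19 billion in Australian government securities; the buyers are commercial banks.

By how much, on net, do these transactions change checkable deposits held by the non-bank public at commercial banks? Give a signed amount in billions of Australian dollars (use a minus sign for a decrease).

+$9 billion

RBA balance sheet:
  Assets:      Securities −$19B, Loans to banks −$82B
  Liabilities: Bank reserves −$92B, Currency in circulation −$9B
Commercial banking system:
  Assets:      Reserves at CB −$92B, Securities +$19B
  Liabilities: Checkable deposits +$9B, Borrowings from CB −$82B
So the change in checkable deposits held by the non-bank public at commercial banks is +$9 billion.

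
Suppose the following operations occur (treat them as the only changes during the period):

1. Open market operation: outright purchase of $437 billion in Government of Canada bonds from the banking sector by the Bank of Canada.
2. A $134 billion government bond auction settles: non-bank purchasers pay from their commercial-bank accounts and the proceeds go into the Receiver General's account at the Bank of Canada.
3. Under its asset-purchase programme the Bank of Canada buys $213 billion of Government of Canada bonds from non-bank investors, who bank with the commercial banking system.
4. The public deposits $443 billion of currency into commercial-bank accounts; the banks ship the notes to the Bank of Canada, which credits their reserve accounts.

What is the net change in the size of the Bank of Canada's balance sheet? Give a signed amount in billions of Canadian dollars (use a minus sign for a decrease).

Bank of Canada balance sheet:
  Assets:      Securities +$650B
  Liabilities: Bank reserves +$959B, Currency in circulation −$443B, Government deposits +$134B
Change in total Bank of Canada assets = +$650 billion.

+$650 billion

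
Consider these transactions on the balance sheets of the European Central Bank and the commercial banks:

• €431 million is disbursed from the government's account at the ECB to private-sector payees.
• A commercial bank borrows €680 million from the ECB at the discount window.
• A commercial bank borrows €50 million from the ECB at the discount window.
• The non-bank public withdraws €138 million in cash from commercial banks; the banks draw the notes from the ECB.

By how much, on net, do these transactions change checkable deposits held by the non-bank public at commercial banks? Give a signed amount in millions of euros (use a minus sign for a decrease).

Government spending €431 million: non-bank counterparties' bank balances rise → +€431M.
Discount-window loan €680 million: the counterparty is a bank, so public deposits are unchanged → 0.
Discount-window loan €50 million: the counterparty is a bank, so public deposits are unchanged → 0.
Currency withdrawal €138 million: non-bank counterparties' bank balances fall → −€138M.
Net: 431 + 0 + 0 − 138 = +€293 million.

+€293 million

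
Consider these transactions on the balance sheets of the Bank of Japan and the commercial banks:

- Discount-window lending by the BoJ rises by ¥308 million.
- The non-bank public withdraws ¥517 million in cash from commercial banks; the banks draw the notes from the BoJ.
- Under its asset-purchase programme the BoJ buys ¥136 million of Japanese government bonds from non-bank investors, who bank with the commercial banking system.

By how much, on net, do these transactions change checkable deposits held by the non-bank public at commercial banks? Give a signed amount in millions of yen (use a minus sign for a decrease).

Discount-window loan ¥308 million: the counterparty is a bank, so public deposits are unchanged → 0.
Currency withdrawal ¥517 million: non-bank counterparties' bank balances fall → −¥517M.
Asset purchase (from non-banks) ¥136 million: non-bank counterparties' bank balances rise → +¥136M.
Net: 0 − 517 + 136 = -¥381 million.

-¥381 million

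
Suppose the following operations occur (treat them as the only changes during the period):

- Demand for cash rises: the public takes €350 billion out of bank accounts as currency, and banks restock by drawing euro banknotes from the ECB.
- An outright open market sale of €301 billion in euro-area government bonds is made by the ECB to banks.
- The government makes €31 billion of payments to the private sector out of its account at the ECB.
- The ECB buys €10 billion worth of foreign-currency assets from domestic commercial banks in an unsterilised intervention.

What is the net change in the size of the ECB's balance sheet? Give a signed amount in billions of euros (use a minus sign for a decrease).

Currency withdrawal €350 billion: only the composition of liabilities changes → 0.
OMO sale (to banks) €301 billion: an ECB asset is shed → −€301B.
Government spending €31 billion: only the composition of liabilities changes → 0.
FX purchase €10 billion: an ECB asset is acquired → +€10B.
Net: 0 − 301 + 0 + 10 = -€291 billion.

-€291 billion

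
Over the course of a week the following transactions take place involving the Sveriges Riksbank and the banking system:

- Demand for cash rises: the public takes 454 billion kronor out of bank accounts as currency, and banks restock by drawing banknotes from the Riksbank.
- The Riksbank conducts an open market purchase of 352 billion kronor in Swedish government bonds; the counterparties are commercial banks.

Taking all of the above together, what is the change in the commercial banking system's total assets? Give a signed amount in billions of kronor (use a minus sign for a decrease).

Riksbank balance sheet:
  Assets:      Securities +352B
  Liabilities: Bank reserves −102B, Currency in circulation +454B
Commercial banking system:
  Assets:      Reserves at CB −102B, Securities −352B
  Liabilities: Checkable deposits −454B
Change in total bank assets = -454 billion.

-454 billion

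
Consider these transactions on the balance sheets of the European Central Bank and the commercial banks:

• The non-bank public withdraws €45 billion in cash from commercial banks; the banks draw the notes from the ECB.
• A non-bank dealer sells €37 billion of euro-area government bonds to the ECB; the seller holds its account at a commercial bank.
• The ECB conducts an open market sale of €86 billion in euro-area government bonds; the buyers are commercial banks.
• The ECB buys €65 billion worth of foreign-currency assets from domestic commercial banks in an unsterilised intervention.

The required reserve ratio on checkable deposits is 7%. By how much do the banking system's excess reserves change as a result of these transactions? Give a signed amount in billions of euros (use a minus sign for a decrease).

Currency withdrawal €45 billion: reserves −€45B, deposits −€45B.
Asset purchase (from non-banks) €37 billion: reserves +€37B, deposits +€37B.
OMO sale (to banks) €86 billion: reserves −€86B, deposits 0.
FX purchase €65 billion: reserves +€65B, deposits 0.
Totals: Δreserves = −€29B, Δdeposits = −€8B.
Δrequired reserves = 7% × −€8B = −€0.56B.
Δexcess reserves = Δreserves − Δrequired = −€29B − (−€0.56B) = -€28.44 billion.

-€28.44 billion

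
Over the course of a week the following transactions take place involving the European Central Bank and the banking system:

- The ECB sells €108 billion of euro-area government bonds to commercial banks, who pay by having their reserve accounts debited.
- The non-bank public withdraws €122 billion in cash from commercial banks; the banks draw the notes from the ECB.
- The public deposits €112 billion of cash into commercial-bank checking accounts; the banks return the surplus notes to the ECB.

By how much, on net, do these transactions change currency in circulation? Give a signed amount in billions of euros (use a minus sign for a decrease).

+€10 billion

ECB balance sheet:
  Assets:      Securities −€108B
  Liabilities: Bank reserves −€118B, Currency in circulation +€10B
Commercial banking system:
  Assets:      Reserves at CB −€118B, Securities +€108B
  Liabilities: Checkable deposits −€10B
So the change in currency in circulation is +€10 billion.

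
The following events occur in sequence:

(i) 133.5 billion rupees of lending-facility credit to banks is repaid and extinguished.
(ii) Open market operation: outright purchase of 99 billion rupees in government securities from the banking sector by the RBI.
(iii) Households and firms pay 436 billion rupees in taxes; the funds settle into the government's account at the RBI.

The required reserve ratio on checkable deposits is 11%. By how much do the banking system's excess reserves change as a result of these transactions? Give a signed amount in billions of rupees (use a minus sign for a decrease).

-422.54 billion

Discount-window repayment 133.5 billion rupees: reserves −133.5B, deposits 0.
OMO purchase (from banks) 99 billion rupees: reserves +99B, deposits 0.
Government account inflow 436 billion rupees: reserves −436B, deposits −436B.
Totals: Δreserves = −470.5B, Δdeposits = −436B.
Δrequired reserves = 11% × −436B = −47.96B.
Δexcess reserves = Δreserves − Δrequired = −470.5B − (−47.96B) = -422.54 billion.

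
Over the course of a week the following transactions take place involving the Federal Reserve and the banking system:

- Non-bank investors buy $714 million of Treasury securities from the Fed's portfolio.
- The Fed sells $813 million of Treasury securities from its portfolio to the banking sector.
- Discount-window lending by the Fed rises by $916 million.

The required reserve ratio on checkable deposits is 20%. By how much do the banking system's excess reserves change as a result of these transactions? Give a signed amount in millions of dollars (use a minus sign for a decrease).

-$468.2 million

Asset sale (to non-banks) $714 million: reserves −$714M, deposits −$714M.
OMO sale (to banks) $813 million: reserves −$813M, deposits 0.
Discount-window loan $916 million: reserves +$916M, deposits 0.
Totals: Δreserves = −$611M, Δdeposits = −$714M.
Δrequired reserves = 20% × −$714M = −$142.8M.
Δexcess reserves = Δreserves − Δrequired = −$611M − (−$142.8M) = -$468.2 million.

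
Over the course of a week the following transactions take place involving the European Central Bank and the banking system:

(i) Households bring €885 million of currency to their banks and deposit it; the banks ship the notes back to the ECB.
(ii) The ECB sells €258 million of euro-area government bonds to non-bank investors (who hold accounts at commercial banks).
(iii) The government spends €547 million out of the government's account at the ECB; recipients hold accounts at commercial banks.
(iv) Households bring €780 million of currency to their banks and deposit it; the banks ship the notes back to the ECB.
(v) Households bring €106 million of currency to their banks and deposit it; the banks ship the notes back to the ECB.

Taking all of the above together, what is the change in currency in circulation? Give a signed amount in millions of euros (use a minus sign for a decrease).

ECB balance sheet:
  Assets:      Securities −€258M
  Liabilities: Bank reserves +€2060M, Currency in circulation −€1771M, Government deposits −€547M
So the change in currency in circulation is -€1771 million.

-€1771 million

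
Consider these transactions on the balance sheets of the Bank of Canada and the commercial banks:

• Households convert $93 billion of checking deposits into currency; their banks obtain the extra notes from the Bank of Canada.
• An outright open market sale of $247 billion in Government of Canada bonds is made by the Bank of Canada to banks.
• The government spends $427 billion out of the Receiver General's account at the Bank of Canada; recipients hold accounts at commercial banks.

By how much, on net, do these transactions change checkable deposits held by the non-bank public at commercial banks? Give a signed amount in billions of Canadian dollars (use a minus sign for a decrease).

Currency withdrawal $93 billion: non-bank counterparties' bank balances fall → −$93B.
OMO sale (to banks) $247 billion: the counterparty is a bank, so public deposits are unchanged → 0.
Government spending $427 billion: non-bank counterparties' bank balances rise → +$427B.
Net: −93 + 0 + 427 = +$334 billion.

+$334 billion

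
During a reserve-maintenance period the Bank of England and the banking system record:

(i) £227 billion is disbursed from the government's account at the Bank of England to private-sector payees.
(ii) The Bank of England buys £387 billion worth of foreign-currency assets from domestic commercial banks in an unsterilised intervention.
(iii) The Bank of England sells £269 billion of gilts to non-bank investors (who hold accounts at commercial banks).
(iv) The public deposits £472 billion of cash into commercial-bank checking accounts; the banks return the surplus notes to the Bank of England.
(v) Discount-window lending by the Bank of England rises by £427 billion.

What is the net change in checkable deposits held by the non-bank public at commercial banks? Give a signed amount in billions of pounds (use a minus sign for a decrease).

Bank of England balance sheet:
  Assets:      Securities −£269B, Loans to banks +£427B, Foreign assets +£387B
  Liabilities: Bank reserves +£1244B, Currency in circulation −£472B, Government deposits −£227B
Commercial banking system:
  Assets:      Reserves at CB +£1244B, Foreign assets −£387B
  Liabilities: Checkable deposits +£430B, Borrowings from CB +£427B
So the change in checkable deposits held by the non-bank public at commercial banks is +£430 billion.

+£430 billion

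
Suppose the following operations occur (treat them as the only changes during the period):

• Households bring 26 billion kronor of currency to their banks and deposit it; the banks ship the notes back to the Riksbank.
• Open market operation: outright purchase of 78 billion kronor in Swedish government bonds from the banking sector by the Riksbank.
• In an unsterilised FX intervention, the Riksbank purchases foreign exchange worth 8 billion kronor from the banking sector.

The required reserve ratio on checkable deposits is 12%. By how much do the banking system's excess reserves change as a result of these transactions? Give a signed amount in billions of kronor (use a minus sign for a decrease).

Currency deposit 26 billion kronor: reserves +26B, deposits +26B.
OMO purchase (from banks) 78 billion kronor: reserves +78B, deposits 0.
FX purchase 8 billion kronor: reserves +8B, deposits 0.
Totals: Δreserves = +112B, Δdeposits = +26B.
Δrequired reserves = 12% × +26B = +3.12B.
Δexcess reserves = Δreserves − Δrequired = +112B − (+3.12B) = +108.88 billion.

+108.88 billion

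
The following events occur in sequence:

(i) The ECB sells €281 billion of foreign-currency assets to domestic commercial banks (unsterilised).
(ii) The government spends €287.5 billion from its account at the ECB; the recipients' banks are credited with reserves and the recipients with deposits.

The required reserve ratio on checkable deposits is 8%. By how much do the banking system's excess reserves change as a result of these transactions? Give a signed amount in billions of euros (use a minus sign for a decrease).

FX sale €281 billion: reserves −€281B, deposits 0.
Government spending €287.5 billion: reserves +€287.5B, deposits +€287.5B.
Totals: Δreserves = +€6.5B, Δdeposits = +€287.5B.
Δrequired reserves = 8% × +€287.5B = +€23B.
Δexcess reserves = Δreserves − Δrequired = +€6.5B − (+€23B) = -€16.5 billion.

-€16.5 billion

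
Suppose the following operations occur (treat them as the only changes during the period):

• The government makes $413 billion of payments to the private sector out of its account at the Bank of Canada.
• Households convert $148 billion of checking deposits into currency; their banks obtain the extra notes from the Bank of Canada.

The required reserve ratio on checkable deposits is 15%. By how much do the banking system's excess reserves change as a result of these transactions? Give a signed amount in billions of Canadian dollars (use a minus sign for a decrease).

+$225.25 billion

Government spending $413 billion: reserves +$413B, deposits +$413B.
Currency withdrawal $148 billion: reserves −$148B, deposits −$148B.
Totals: Δreserves = +$265B, Δdeposits = +$265B.
Δrequired reserves = 15% × +$265B = +$39.75B.
Δexcess reserves = Δreserves − Δrequired = +$265B − (+$39.75B) = +$225.25 billion.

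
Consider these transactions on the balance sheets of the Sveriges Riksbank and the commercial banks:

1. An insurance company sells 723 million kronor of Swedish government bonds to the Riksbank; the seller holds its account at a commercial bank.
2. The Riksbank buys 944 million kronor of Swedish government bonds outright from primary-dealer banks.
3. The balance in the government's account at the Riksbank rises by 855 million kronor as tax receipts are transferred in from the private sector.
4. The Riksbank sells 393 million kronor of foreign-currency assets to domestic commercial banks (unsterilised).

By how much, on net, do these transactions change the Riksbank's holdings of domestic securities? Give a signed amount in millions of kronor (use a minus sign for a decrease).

Riksbank balance sheet:
  Assets:      Securities +1667M, Foreign assets −393M
  Liabilities: Bank reserves +419M, Government deposits +855M
Commercial banking system:
  Assets:      Reserves at CB +419M, Securities −944M, Foreign assets +393M
  Liabilities: Checkable deposits −132M
So the change in the Riksbank's holdings of domestic securities is +1667 million.

+1667 million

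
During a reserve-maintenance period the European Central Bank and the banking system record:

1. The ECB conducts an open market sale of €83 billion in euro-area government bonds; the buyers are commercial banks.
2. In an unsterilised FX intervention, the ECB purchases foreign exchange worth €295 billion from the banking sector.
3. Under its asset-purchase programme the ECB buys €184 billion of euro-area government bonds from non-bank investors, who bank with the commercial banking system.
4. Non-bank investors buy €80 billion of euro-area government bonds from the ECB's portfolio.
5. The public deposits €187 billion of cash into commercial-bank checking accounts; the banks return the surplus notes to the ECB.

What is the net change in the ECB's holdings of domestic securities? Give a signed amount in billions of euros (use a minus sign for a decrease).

OMO sale (to banks) €83 billion: securities removed from the ECB's portfolio → −€83B.
FX purchase €295 billion: the ECB's securities portfolio is untouched → 0.
Asset purchase (from non-banks) €184 billion: securities added to the ECB's portfolio → +€184B.
Asset sale (to non-banks) €80 billion: securities removed from the ECB's portfolio → −€80B.
Currency deposit €187 billion: the ECB's securities portfolio is untouched → 0.
Net: −83 + 0 + 184 − 80 + 0 = +€21 billion.

+€21 billion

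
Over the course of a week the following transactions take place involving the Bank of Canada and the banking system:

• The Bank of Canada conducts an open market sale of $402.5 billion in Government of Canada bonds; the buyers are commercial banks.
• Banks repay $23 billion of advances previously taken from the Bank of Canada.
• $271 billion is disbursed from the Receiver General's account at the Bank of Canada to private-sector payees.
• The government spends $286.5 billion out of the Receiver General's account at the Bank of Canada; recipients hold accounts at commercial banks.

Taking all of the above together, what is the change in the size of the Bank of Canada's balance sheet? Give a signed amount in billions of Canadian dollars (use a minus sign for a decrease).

-$425.5 billion

OMO sale (to banks) $402.5 billion: a Bank of Canada asset is shed → −$402.5B.
Discount-window repayment $23 billion: a Bank of Canada asset is shed → −$23B.
Government spending $271 billion: only the composition of liabilities changes → 0.
Government spending $286.5 billion: only the composition of liabilities changes → 0.
Net: −402.5 − 23 + 0 + 0 = -$425.5 billion.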